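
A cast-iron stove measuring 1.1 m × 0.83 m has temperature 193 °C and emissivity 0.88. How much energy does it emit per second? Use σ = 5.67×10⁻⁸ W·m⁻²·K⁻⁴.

A = 1.1 × 0.83 = 0.913 m².
193 °C = 466 K.
P = εσAT⁴ = 0.88 × 5.67×10⁻⁸ × 0.913 × (466)⁴ = 0.88 × 5.67×10⁻⁸ × 0.913 × 4.72×10^10.
P = 2150 W.

P ≈ 2150 W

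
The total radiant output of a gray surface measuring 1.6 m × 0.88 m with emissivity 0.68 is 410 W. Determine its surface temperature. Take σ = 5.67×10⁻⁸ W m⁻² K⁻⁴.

T ≈ 295 K

A = 1.6 × 0.88 = 1.41 m².
From P = εσAT⁴, T = (P / εσA)^(1/4) = (410 / (0.68 × 5.67×10⁻⁸ × 1.41))^(1/4).
T = (7.55×10^9)^(1/4) = 295 K.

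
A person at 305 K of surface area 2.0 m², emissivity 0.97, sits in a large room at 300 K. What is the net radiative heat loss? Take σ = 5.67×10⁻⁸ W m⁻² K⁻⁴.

Q ≈ 60.9 W

Q = εσA(T⁴ − T_s⁴). T⁴ − T_s⁴ = (305)⁴ − (300)⁴ = 8.65×10^9 − 8.10×10^9 = 5.54×10^8 K⁴.
Q = 0.97 × 5.67×10⁻⁸ × 2.00 × 5.54×10^8 = 60.9 W.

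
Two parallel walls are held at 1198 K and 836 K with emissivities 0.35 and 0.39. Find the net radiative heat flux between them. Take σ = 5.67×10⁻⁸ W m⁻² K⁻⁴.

q ≈ 20200 W/m²

For two large parallel gray plates, q = σ(T₁⁴ − T₂⁴) / (1/ε₁ + 1/ε₂ − 1).
1/ε₁ + 1/ε₂ − 1 = 1/0.35 + 1/0.39 − 1 = 4.421.
T₁⁴ − T₂⁴ = 2.06×10^12 − 4.88×10^11 = 1.57×10^12 K⁴.
q = 5.67×10⁻⁸ × 1.57×10^12 / 4.421 = 20200 W/m².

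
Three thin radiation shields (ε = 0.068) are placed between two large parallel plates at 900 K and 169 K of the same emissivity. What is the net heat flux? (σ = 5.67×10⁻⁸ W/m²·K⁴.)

q ≈ 327 W/m²

Each of the 4 gaps contributes resistance (2/ε − 1) = 2/0.068 − 1 = 28.41; total = 113.6.
q = σ(T₁⁴ − T₂⁴) / 113.6 = 5.67×10⁻⁸ × 6.55×10^11 / 113.6 = 327 W/m².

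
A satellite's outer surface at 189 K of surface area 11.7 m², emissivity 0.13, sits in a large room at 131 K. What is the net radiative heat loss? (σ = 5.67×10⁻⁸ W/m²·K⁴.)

Q = εσA(T⁴ − T_s⁴). T⁴ − T_s⁴ = (189)⁴ − (131)⁴ = 1.28×10^9 − 2.94×10^8 = 9.81×10^8 K⁴.
Q = 0.13 × 5.67×10⁻⁸ × 11.7 × 9.81×10^8 = 84.6 W.

Q ≈ 84.6 W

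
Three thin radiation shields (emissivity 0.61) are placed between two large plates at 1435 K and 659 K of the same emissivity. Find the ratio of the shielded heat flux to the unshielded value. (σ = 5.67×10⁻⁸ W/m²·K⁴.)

With N identical shields there are N+1 = 4 gaps in series, each with the same radiative resistance, so the flux falls to 1/(N+1) of its unshielded value.

ratio ≈ 0.250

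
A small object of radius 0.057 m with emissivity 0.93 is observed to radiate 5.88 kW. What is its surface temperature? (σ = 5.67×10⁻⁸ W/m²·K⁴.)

A = 4πr² = 4π × (0.057)² = 0.0408 m².
From P = εσAT⁴, T = (P / εσA)^(1/4) = (5880 / (0.93 × 5.67×10⁻⁸ × 0.0408))^(1/4).
T = (2.73×10^12)^(1/4) = 1290 K.

T ≈ 1290 K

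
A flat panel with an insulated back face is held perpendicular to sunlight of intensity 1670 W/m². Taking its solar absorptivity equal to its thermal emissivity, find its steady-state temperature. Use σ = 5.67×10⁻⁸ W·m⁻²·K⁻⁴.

T ≈ 414 K

Absorbed flux αS = emitted flux εσT⁴ (one radiating face); with α = ε, T = (S/σ)^(1/4).
T = (1670 / 5.67×10⁻⁸)^(1/4) = (2.95×10^10)^(1/4).
T = 414 K.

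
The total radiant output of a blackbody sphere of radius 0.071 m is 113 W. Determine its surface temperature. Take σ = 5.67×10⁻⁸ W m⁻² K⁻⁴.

A = 4πr² = 4π × (0.071)² = 0.0633 m².
From P = σAT⁴, T = (P / σA)^(1/4) = (113 / (5.67×10⁻⁸ × 0.0633))^(1/4).
T = (3.15×10^10)^(1/4) = 421 K.

T ≈ 421 K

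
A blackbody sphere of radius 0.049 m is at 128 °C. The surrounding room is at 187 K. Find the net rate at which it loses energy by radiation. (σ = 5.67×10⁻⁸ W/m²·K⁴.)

Q ≈ 42.1 W

A = 4πr² = 4π × (0.049)² = 0.0302 m².
Convert: 128 °C = 401 K.
Q = σA(T⁴ − T_s⁴). T⁴ − T_s⁴ = (401)⁴ − (187)⁴ = 2.59×10^10 − 1.22×10^9 = 2.46×10^10 K⁴.
Q = 5.67×10⁻⁸ × 0.0302 × 2.46×10^10 = 42.1 W.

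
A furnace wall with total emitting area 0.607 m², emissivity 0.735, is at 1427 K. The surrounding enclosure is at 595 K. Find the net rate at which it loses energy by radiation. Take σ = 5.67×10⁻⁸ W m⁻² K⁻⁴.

Q ≈ 1.02×10^5 W

Q = εσA(T⁴ − T_s⁴). T⁴ − T_s⁴ = (1427)⁴ − (595)⁴ = 4.15×10^12 − 1.25×10^11 = 4.02×10^12 K⁴.
Q = 0.735 × 5.67×10⁻⁸ × 0.607 × 4.02×10^12 = 1.02×10^5 W.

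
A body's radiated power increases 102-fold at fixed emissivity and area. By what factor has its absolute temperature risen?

factor ≈ 3.18

P ∝ T⁴ ⇒ T ∝ P^(1/4), so T scales by (102)^(1/4) = 3.18.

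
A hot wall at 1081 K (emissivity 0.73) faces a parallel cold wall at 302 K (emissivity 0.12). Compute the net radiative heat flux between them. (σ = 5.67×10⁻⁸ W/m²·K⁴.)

For two large parallel gray plates, q = σ(T₁⁴ − T₂⁴) / (1/ε₁ + 1/ε₂ − 1).
1/ε₁ + 1/ε₂ − 1 = 1/0.73 + 1/0.12 − 1 = 8.703.
T₁⁴ − T₂⁴ = 1.37×10^12 − 8.32×10^9 = 1.36×10^12 K⁴.
q = 5.67×10⁻⁸ × 1.36×10^12 / 8.703 = 8840 W/m².

q ≈ 8840 W/m²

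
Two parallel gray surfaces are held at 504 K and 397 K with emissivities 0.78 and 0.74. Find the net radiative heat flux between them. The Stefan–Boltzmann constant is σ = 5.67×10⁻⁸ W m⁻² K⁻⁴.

For two large parallel gray plates, q = σ(T₁⁴ − T₂⁴) / (1/ε₁ + 1/ε₂ − 1).
1/ε₁ + 1/ε₂ − 1 = 1/0.78 + 1/0.74 − 1 = 1.633.
T₁⁴ − T₂⁴ = 6.45×10^10 − 2.48×10^10 = 3.97×10^10 K⁴.
q = 5.67×10⁻⁸ × 3.97×10^10 / 1.633 = 1380 W/m².

q ≈ 1380 W/m²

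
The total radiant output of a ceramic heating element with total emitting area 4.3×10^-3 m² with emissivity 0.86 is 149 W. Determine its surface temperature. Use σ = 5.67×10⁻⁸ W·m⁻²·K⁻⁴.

T ≈ 918 K

From P = εσAT⁴, T = (P / εσA)^(1/4) = (149 / (0.86 × 5.67×10⁻⁸ × 4.30×10^-3))^(1/4).
T = (7.11×10^11)^(1/4) = 918 K.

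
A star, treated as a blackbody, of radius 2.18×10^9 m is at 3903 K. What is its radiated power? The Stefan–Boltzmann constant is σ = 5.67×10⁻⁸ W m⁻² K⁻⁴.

A = 4πr² = 4π × (2.18×10^9)² = 5.97×10^19 m².
P = σAT⁴ = 5.67×10⁻⁸ × 5.97×10^19 × (3903)⁴ = 5.67×10⁻⁸ × 5.97×10^19 × 2.32×10^14.
P = 7.86×10^26 W.

P ≈ 7.86×10^26 W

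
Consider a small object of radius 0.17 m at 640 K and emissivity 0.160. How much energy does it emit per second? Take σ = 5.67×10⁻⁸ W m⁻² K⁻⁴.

P ≈ 553 W

A = 4πr² = 4π × (0.17)² = 0.363 m².
P = εσAT⁴ = 0.160 × 5.67×10⁻⁸ × 0.363 × (640)⁴ = 0.160 × 5.67×10⁻⁸ × 0.363 × 1.68×10^11.
P = 553 W.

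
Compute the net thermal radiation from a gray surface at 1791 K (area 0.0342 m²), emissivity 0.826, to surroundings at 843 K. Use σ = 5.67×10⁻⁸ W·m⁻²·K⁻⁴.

Q = εσA(T⁴ − T_s⁴). T⁴ − T_s⁴ = (1791)⁴ − (843)⁴ = 1.03×10^13 − 5.05×10^11 = 9.78×10^12 K⁴.
Q = 0.826 × 5.67×10⁻⁸ × 0.0342 × 9.78×10^12 = 15700 W.

Q ≈ 15700 W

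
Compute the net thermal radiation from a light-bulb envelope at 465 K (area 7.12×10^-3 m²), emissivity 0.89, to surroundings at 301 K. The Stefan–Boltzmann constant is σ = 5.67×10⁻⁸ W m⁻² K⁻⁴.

Q ≈ 13.8 W

Q = εσA(T⁴ − T_s⁴). T⁴ − T_s⁴ = (465)⁴ − (301)⁴ = 4.68×10^10 − 8.21×10^9 = 3.85×10^10 K⁴.
Q = 0.89 × 5.67×10⁻⁸ × 7.12×10^-3 × 3.85×10^10 = 13.8 W.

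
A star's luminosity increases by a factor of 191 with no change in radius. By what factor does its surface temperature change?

factor ≈ 3.72

P ∝ T⁴ ⇒ T ∝ P^(1/4), so T scales by (191)^(1/4) = 3.72.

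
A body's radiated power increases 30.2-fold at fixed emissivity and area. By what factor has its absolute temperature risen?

P ∝ T⁴ ⇒ T ∝ P^(1/4), so T scales by (30.2)^(1/4) = 2.34.

factor ≈ 2.34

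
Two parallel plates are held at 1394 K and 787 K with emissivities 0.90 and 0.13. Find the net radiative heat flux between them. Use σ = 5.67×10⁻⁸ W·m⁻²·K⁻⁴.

q ≈ 24700 W/m²

For two large parallel gray plates, q = σ(T₁⁴ − T₂⁴) / (1/ε₁ + 1/ε₂ − 1).
1/ε₁ + 1/ε₂ − 1 = 1/0.90 + 1/0.13 − 1 = 7.803.
T₁⁴ − T₂⁴ = 3.78×10^12 − 3.84×10^11 = 3.39×10^12 K⁴.
q = 5.67×10⁻⁸ × 3.39×10^12 / 7.803 = 24700 W/m².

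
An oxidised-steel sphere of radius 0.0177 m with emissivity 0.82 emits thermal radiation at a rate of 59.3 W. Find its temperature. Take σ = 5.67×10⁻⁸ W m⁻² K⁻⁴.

T ≈ 754 K

A = 4πr² = 4π × (0.0177)² = 3.94×10^-3 m².
From P = εσAT⁴, T = (P / εσA)^(1/4) = (59.3 / (0.82 × 5.67×10⁻⁸ × 3.94×10^-3))^(1/4).
T = (3.24×10^11)^(1/4) = 754 K.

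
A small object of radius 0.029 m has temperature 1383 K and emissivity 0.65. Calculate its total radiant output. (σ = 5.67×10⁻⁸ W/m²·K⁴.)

P ≈ 1420 W

A = 4πr² = 4π × (0.029)² = 0.0106 m².
Stefan–Boltzmann: P = εσAT⁴ = 0.65 × 5.67×10⁻⁸ × 0.0106 × (1383)⁴ = 0.65 × 5.67×10⁻⁸ × 0.0106 × 3.66×10^12.
P = 1420 W.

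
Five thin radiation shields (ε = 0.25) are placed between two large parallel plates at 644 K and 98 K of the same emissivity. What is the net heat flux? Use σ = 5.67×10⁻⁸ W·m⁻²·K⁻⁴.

Each of the 6 gaps contributes resistance (2/ε − 1) = 2/0.25 − 1 = 7.000; total = 42.00.
q = σ(T₁⁴ − T₂⁴) / 42.00 = 5.67×10⁻⁸ × 1.72×10^11 / 42.00 = 232 W/m².

q ≈ 232 W/m²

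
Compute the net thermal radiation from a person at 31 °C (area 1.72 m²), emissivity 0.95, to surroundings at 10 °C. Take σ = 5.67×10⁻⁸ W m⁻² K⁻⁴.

Convert: 31 °C = 304 K; 10 °C = 283 K.
Q = εσA(T⁴ − T_s⁴). T⁴ − T_s⁴ = (304)⁴ − (283)⁴ = 8.54×10^9 − 6.41×10^9 = 2.13×10^9 K⁴.
Q = 0.95 × 5.67×10⁻⁸ × 1.72 × 2.13×10^9 = 197 W.

Q ≈ 197 W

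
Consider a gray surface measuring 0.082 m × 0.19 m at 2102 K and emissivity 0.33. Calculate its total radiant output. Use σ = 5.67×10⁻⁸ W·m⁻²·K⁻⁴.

A = 0.082 × 0.19 = 0.0156 m².
P = εσAT⁴ = 0.33 × 5.67×10⁻⁸ × 0.0156 × (2102)⁴ = 0.33 × 5.67×10⁻⁸ × 0.0156 × 1.95×10^13.
P = 5690 W.

P ≈ 5690 W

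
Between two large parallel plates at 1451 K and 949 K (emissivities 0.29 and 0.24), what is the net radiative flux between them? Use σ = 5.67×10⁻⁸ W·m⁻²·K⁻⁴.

For two large parallel gray plates, q = σ(T₁⁴ − T₂⁴) / (1/ε₁ + 1/ε₂ − 1).
1/ε₁ + 1/ε₂ − 1 = 1/0.29 + 1/0.24 − 1 = 6.615.
T₁⁴ − T₂⁴ = 4.43×10^12 − 8.11×10^11 = 3.62×10^12 K⁴.
q = 5.67×10⁻⁸ × 3.62×10^12 / 6.615 = 31000 W/m².

q ≈ 31000 W/m²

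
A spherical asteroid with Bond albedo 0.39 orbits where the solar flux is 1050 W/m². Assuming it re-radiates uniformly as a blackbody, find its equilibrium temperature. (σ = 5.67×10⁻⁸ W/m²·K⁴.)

Power absorbed = (1−a)S·πR²; power emitted = 4πR²σT⁴. Equating and cancelling πR²:
T = ((1−a)S / 4σ)^(1/4) = (640 / (4 × 5.67×10⁻⁸))^(1/4) = (2.82×10^9)^(1/4).
T = 231 K.

T ≈ 231 K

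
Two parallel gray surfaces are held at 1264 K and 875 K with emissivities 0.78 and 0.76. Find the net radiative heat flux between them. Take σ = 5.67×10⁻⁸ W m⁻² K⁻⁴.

q ≈ 69800 W/m²

For two large parallel gray plates, q = σ(T₁⁴ − T₂⁴) / (1/ε₁ + 1/ε₂ − 1).
1/ε₁ + 1/ε₂ − 1 = 1/0.78 + 1/0.76 − 1 = 1.598.
T₁⁴ − T₂⁴ = 2.55×10^12 − 5.86×10^11 = 1.97×10^12 K⁴.
q = 5.67×10⁻⁸ × 1.97×10^12 / 1.598 = 69800 W/m².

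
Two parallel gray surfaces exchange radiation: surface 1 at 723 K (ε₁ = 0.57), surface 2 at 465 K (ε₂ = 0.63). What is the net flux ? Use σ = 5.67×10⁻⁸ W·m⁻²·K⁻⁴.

For two large parallel gray plates, q = σ(T₁⁴ − T₂⁴) / (1/ε₁ + 1/ε₂ − 1).
1/ε₁ + 1/ε₂ − 1 = 1/0.57 + 1/0.63 − 1 = 2.342.
T₁⁴ − T₂⁴ = 2.73×10^11 − 4.68×10^10 = 2.26×10^11 K⁴.
q = 5.67×10⁻⁸ × 2.26×10^11 / 2.342 = 5480 W/m².

q ≈ 5480 W/m²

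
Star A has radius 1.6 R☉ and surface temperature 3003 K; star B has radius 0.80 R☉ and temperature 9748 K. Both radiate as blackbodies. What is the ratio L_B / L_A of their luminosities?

L = 4πR²σT⁴ ∝ R²T⁴, so L_B/L_A = (0.80/1.6)² × (9748/3003)⁴ = 0.250 × 111 = 27.8.

L_B/L_A ≈ 27.8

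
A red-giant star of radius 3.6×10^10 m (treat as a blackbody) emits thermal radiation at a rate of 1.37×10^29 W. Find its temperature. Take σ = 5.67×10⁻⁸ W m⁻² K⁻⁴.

A = 4πr² = 4π × (3.6×10^10)² = 1.63×10^22 m².
From P = σAT⁴, T = (P / σA)^(1/4) = (1.37×10^29 / (5.67×10⁻⁸ × 1.63×10^22))^(1/4).
T = (1.48×10^14)^(1/4) = 3490 K.

T ≈ 3490 K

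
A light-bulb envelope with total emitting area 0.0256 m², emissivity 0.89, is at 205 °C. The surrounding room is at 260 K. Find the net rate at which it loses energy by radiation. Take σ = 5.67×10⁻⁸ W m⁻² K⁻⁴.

Q ≈ 61.5 W

Convert: 205 °C = 478 K.
Q = εσA(T⁴ − T_s⁴). T⁴ − T_s⁴ = (478)⁴ − (260)⁴ = 5.22×10^10 − 4.57×10^9 = 4.76×10^10 K⁴.
Q = 0.89 × 5.67×10⁻⁸ × 0.0256 × 4.76×10^10 = 61.5 W.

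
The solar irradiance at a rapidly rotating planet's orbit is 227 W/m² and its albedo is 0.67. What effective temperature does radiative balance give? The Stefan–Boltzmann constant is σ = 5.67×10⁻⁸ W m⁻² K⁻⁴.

Power absorbed = (1−a)S·πR²; power emitted = 4πR²σT⁴. Equating and cancelling πR²:
T = ((1−a)S / 4σ)^(1/4) = (74.9 / (4 × 5.67×10⁻⁸))^(1/4) = (3.30×10^8)^(1/4).
T = 135 K.

T ≈ 135 K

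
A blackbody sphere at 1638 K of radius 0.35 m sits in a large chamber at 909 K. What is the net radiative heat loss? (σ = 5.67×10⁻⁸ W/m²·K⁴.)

Q ≈ 5.69×10^5 W

A = 4πr² = 4π × (0.35)² = 1.54 m².
Q = σA(T⁴ − T_s⁴). T⁴ − T_s⁴ = (1638)⁴ − (909)⁴ = 7.20×10^12 − 6.83×10^11 = 6.52×10^12 K⁴.
Q = 5.67×10⁻⁸ × 1.54 × 6.52×10^12 = 5.69×10^5 W.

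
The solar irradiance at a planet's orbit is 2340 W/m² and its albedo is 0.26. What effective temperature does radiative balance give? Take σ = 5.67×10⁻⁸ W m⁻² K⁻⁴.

T ≈ 296 K

Power absorbed = (1−a)S·πR²; power emitted = 4πR²σT⁴. Equating and cancelling πR²:
T = ((1−a)S / 4σ)^(1/4) = (1730 / (4 × 5.67×10⁻⁸))^(1/4) = (7.63×10^9)^(1/4).
T = 296 K.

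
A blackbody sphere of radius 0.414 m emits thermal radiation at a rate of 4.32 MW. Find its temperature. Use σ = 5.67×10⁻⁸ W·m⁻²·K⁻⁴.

A = 4πr² = 4π × (0.414)² = 2.15 m².
From P = σAT⁴, T = (P / σA)^(1/4) = (4.32×10^6 / (5.67×10⁻⁸ × 2.15))^(1/4).
T = (3.54×10^13)^(1/4) = 2440 K.

T ≈ 2440 K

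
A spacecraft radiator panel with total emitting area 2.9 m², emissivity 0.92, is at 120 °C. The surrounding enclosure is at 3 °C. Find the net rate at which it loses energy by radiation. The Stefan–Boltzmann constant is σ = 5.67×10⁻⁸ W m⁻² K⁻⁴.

Convert: 120 °C = 393 K; 3 °C = 276 K.
Q = εσA(T⁴ − T_s⁴). T⁴ − T_s⁴ = (393)⁴ − (276)⁴ = 2.39×10^10 − 5.80×10^9 = 1.81×10^10 K⁴.
Q = 0.92 × 5.67×10⁻⁸ × 2.90 × 1.81×10^10 = 2730 W.

Q ≈ 2730 W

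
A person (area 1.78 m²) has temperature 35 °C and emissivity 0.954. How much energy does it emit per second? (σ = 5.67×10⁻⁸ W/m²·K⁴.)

P ≈ 866 W

35 °C = 308 K.
Stefan–Boltzmann: P = εσAT⁴ = 0.954 × 5.67×10⁻⁸ × 1.78 × (308)⁴ = 0.954 × 5.67×10⁻⁸ × 1.78 × 9.00×10^9.
P = 866 W.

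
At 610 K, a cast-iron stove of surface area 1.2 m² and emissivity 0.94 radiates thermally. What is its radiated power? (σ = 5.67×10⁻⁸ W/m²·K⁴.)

P ≈ 8860 W

P = εσAT⁴ = 0.94 × 5.67×10⁻⁸ × 1.20 × (610)⁴ = 0.94 × 5.67×10⁻⁸ × 1.20 × 1.38×10^11.
P = 8860 W.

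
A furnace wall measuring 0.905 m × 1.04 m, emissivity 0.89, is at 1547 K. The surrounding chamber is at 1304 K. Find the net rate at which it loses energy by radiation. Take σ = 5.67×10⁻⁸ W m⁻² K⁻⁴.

A = 0.905 × 1.04 = 0.941 m².
Q = εσA(T⁴ − T_s⁴). T⁴ − T_s⁴ = (1547)⁴ − (1304)⁴ = 5.73×10^12 − 2.89×10^12 = 2.84×10^12 K⁴.
Q = 0.89 × 5.67×10⁻⁸ × 0.941 × 2.84×10^12 = 1.35×10^5 W.

Q ≈ 1.35×10^5 W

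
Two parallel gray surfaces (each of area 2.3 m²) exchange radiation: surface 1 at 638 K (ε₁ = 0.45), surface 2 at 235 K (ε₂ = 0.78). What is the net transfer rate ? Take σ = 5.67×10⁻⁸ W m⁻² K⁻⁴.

Q ≈ 8470 W

For two large parallel gray plates, q = σ(T₁⁴ − T₂⁴) / (1/ε₁ + 1/ε₂ − 1).
1/ε₁ + 1/ε₂ − 1 = 1/0.45 + 1/0.78 − 1 = 2.504.
T₁⁴ − T₂⁴ = 1.66×10^11 − 3.05×10^9 = 1.63×10^11 K⁴.
q = 5.67×10⁻⁸ × 1.63×10^11 / 2.504 = 3680 W/m².
Q = q·A = 3680 × 2.3 = 8470 W.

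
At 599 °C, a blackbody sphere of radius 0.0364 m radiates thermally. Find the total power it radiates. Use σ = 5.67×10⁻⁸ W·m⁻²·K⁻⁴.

P ≈ 546 W

A = 4πr² = 4π × (0.0364)² = 0.0166 m².
599 °C = 872 K.
P = σAT⁴ = 5.67×10⁻⁸ × 0.0166 × (872)⁴ = 5.67×10⁻⁸ × 0.0166 × 5.78×10^11.
P = 546 W.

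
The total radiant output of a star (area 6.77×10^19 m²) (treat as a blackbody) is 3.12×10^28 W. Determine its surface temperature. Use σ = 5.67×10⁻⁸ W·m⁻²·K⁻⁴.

T ≈ 9500 K

From P = σAT⁴, T = (P / σA)^(1/4) = (3.12×10^28 / (5.67×10⁻⁸ × 6.77×10^19))^(1/4).
T = (8.13×10^15)^(1/4) = 9500 K.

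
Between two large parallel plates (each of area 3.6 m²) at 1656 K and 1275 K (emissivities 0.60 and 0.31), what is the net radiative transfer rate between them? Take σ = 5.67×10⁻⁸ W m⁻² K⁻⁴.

Q ≈ 2.56×10^5 W

For two large parallel gray plates, q = σ(T₁⁴ − T₂⁴) / (1/ε₁ + 1/ε₂ − 1).
1/ε₁ + 1/ε₂ − 1 = 1/0.60 + 1/0.31 − 1 = 3.892.
T₁⁴ − T₂⁴ = 7.52×10^12 − 2.64×10^12 = 4.88×10^12 K⁴.
q = 5.67×10⁻⁸ × 4.88×10^12 / 3.892 = 71100 W/m².
Q = q·A = 71100 × 3.6 = 2.56×10^5 W.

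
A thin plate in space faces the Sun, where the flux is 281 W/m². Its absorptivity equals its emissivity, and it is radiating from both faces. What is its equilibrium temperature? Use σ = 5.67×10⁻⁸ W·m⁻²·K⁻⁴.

Absorbed flux αS = emitted flux 2εσT⁴ per unit area; with α = ε this gives T = (S/2σ)^(1/4).
T = (281 / (2 × 5.67×10⁻⁸))^(1/4) = (2.48×10^9)^(1/4).
T = 223 K.

T ≈ 223 K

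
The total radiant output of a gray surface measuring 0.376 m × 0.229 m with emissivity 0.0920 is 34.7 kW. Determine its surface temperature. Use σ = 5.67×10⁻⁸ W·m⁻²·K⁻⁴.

A = 0.376 × 0.229 = 0.0861 m².
From P = εσAT⁴, T = (P / εσA)^(1/4) = (34700 / (0.0920 × 5.67×10⁻⁸ × 0.0861))^(1/4).
T = (7.73×10^13)^(1/4) = 2960 K.

T ≈ 2960 K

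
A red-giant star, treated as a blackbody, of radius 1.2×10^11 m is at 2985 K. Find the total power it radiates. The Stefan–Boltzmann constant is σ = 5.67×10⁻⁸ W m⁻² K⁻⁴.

P ≈ 8.15×10^29 W

A = 4πr² = 4π × (1.2×10^11)² = 1.81×10^23 m².
P = σAT⁴ = 5.67×10⁻⁸ × 1.81×10^23 × (2985)⁴ = 5.67×10⁻⁸ × 1.81×10^23 × 7.94×10^13.
P = 8.15×10^29 W.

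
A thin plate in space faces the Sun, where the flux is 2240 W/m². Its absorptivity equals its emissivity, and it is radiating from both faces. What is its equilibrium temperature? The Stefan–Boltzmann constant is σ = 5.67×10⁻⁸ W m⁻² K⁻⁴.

T ≈ 375 K

Absorbed flux αS = emitted flux 2εσT⁴ per unit area; with α = ε this gives T = (S/2σ)^(1/4).
T = (2240 / (2 × 5.67×10⁻⁸))^(1/4) = (1.98×10^10)^(1/4).
T = 375 K.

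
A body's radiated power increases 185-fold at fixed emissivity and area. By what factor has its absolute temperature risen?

P ∝ T⁴ ⇒ T ∝ P^(1/4), so T scales by (185)^(1/4) = 3.69.

factor ≈ 3.69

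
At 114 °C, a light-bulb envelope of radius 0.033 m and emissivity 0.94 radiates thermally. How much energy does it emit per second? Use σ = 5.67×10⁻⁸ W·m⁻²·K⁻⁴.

A = 4πr² = 4π × (0.033)² = 0.0137 m².
114 °C = 387 K.
P = εσAT⁴ = 0.94 × 5.67×10⁻⁸ × 0.0137 × (387)⁴ = 0.94 × 5.67×10⁻⁸ × 0.0137 × 2.24×10^10.
P = 16.4 W.

P ≈ 16.4 W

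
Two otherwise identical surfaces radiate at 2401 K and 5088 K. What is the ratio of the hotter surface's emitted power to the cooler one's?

ratio ≈ 20.2

P ∝ T⁴, so the ratio is (5088/2401)⁴ = (2.119)⁴ = 20.2.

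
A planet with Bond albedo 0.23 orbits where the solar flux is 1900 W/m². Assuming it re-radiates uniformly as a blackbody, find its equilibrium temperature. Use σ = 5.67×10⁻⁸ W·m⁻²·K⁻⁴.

T ≈ 283 K

Power absorbed = (1−a)S·πR²; power emitted = 4πR²σT⁴. Equating and cancelling πR²:
T = ((1−a)S / 4σ)^(1/4) = (1460 / (4 × 5.67×10⁻⁸))^(1/4) = (6.45×10^9)^(1/4).
T = 283 K.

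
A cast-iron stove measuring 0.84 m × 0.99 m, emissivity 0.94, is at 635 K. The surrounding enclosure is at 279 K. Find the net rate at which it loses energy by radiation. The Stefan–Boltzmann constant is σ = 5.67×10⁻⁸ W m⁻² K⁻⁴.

A = 0.84 × 0.99 = 0.832 m².
Q = εσA(T⁴ − T_s⁴). T⁴ − T_s⁴ = (635)⁴ − (279)⁴ = 1.63×10^11 − 6.06×10^9 = 1.57×10^11 K⁴.
Q = 0.94 × 5.67×10⁻⁸ × 0.832 × 1.57×10^11 = 6940 W.

Q ≈ 6940 W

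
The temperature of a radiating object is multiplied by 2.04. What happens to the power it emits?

P ∝ T⁴, so the power scales as (2.04)⁴ = 17.3.

factor ≈ 17.3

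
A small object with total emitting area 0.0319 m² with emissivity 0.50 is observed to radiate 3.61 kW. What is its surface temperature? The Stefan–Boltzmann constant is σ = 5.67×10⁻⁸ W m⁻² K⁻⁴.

T ≈ 1410 K

From P = εσAT⁴, T = (P / εσA)^(1/4) = (3610 / (0.50 × 5.67×10⁻⁸ × 0.0319))^(1/4).
T = (3.99×10^12)^(1/4) = 1410 K.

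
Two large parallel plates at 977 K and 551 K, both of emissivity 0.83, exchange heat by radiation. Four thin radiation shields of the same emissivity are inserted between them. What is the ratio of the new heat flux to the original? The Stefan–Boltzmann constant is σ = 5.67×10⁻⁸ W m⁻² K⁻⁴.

ratio ≈ 0.200

With N identical shields there are N+1 = 5 gaps in series, each with the same radiative resistance, so the flux falls to 1/(N+1) of its unshielded value.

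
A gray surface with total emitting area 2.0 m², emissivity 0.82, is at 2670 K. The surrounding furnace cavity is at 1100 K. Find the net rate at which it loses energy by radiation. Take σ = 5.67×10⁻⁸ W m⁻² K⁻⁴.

Q ≈ 4.59×10^6 W

Q = εσA(T⁴ − T_s⁴). T⁴ − T_s⁴ = (2670)⁴ − (1100)⁴ = 5.08×10^13 − 1.46×10^12 = 4.94×10^13 K⁴.
Q = 0.82 × 5.67×10⁻⁸ × 2.00 × 4.94×10^13 = 4.59×10^6 W.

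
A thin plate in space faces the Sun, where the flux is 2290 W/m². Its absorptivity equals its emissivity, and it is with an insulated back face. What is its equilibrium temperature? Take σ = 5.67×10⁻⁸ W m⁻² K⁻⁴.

T ≈ 448 K

Absorbed flux αS = emitted flux εσT⁴ (one radiating face); with α = ε, T = (S/σ)^(1/4).
T = (2290 / 5.67×10⁻⁸)^(1/4) = (4.04×10^10)^(1/4).
T = 448 K.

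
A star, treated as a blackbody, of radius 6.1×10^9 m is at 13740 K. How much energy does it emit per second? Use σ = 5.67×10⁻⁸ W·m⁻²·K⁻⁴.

P ≈ 9.45×10^29 W

A = 4πr² = 4π × (6.1×10^9)² = 4.68×10^20 m².
P = σAT⁴ = 5.67×10⁻⁸ × 4.68×10^20 × (13740)⁴ = 5.67×10⁻⁸ × 4.68×10^20 × 3.56×10^16.
P = 9.45×10^29 W.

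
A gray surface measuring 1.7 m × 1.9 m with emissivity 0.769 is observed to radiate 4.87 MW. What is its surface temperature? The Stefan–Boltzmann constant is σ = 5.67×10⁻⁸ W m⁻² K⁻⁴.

T ≈ 2420 K

A = 1.7 × 1.9 = 3.23 m².
From P = εσAT⁴, T = (P / εσA)^(1/4) = (4.87×10^6 / (0.769 × 5.67×10⁻⁸ × 3.23))^(1/4).
T = (3.46×10^13)^(1/4) = 2420 K.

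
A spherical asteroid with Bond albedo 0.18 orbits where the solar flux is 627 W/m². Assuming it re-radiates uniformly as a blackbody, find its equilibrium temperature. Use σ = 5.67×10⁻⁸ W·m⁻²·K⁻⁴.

T ≈ 218 K

Power absorbed = (1−a)S·πR²; power emitted = 4πR²σT⁴. Equating and cancelling πR²:
T = ((1−a)S / 4σ)^(1/4) = (514 / (4 × 5.67×10⁻⁸))^(1/4) = (2.27×10^9)^(1/4).
T = 218 K.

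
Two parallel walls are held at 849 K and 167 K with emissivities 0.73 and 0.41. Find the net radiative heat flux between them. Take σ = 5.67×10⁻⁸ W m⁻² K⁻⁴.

q ≈ 10500 W/m²

For two large parallel gray plates, q = σ(T₁⁴ − T₂⁴) / (1/ε₁ + 1/ε₂ − 1).
1/ε₁ + 1/ε₂ − 1 = 1/0.73 + 1/0.41 − 1 = 2.809.
T₁⁴ − T₂⁴ = 5.20×10^11 − 7.78×10^8 = 5.19×10^11 K⁴.
q = 5.67×10⁻⁸ × 5.19×10^11 / 2.809 = 10500 W/m².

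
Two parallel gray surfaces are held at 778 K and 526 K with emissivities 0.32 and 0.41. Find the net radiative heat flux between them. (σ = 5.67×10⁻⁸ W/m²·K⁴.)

For two large parallel gray plates, q = σ(T₁⁴ − T₂⁴) / (1/ε₁ + 1/ε₂ − 1).
1/ε₁ + 1/ε₂ − 1 = 1/0.32 + 1/0.41 − 1 = 4.564.
T₁⁴ − T₂⁴ = 3.66×10^11 − 7.65×10^10 = 2.90×10^11 K⁴.
q = 5.67×10⁻⁸ × 2.90×10^11 / 4.564 = 3600 W/m².

q ≈ 3600 W/m²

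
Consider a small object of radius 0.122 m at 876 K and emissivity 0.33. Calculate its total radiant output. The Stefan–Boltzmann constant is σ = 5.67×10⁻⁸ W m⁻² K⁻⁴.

A = 4πr² = 4π × (0.122)² = 0.187 m².
P = εσAT⁴ = 0.33 × 5.67×10⁻⁸ × 0.187 × (876)⁴ = 0.33 × 5.67×10⁻⁸ × 0.187 × 5.89×10^11.
P = 2060 W.

P ≈ 2060 W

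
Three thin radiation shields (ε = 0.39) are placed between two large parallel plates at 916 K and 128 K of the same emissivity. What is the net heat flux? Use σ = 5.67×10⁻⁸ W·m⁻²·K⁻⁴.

Each of the 4 gaps contributes resistance (2/ε − 1) = 2/0.39 − 1 = 4.128; total = 16.51.
q = σ(T₁⁴ − T₂⁴) / 16.51 = 5.67×10⁻⁸ × 7.04×10^11 / 16.51 = 2420 W/m².

q ≈ 2420 W/m²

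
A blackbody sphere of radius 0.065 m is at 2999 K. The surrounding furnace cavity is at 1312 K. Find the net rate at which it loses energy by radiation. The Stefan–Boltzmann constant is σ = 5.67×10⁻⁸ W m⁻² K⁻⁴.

Q ≈ 2.35×10^5 W

A = 4πr² = 4π × (0.065)² = 0.0531 m².
Q = σA(T⁴ − T_s⁴). T⁴ − T_s⁴ = (2999)⁴ − (1312)⁴ = 8.09×10^13 − 2.96×10^12 = 7.79×10^13 K⁴.
Q = 5.67×10⁻⁸ × 0.0531 × 7.79×10^13 = 2.35×10^5 W.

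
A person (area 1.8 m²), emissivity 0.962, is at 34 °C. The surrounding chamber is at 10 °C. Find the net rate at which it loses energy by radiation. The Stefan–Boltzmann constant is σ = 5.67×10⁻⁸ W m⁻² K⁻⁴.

Q ≈ 242 W

Convert: 34 °C = 307 K; 10 °C = 283 K.
Q = εσA(T⁴ − T_s⁴). T⁴ − T_s⁴ = (307)⁴ − (283)⁴ = 8.88×10^9 − 6.41×10^9 = 2.47×10^9 K⁴.
Q = 0.962 × 5.67×10⁻⁸ × 1.80 × 2.47×10^9 = 242 W.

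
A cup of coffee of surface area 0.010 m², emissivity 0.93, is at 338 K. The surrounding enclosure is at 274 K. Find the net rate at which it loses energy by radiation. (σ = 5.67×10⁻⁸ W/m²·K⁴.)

Q ≈ 3.91 W

Q = εσA(T⁴ − T_s⁴). T⁴ − T_s⁴ = (338)⁴ − (274)⁴ = 1.31×10^10 − 5.64×10^9 = 7.42×10^9 K⁴.
Q = 0.93 × 5.67×10⁻⁸ × 0.0100 × 7.42×10^9 = 3.91 W.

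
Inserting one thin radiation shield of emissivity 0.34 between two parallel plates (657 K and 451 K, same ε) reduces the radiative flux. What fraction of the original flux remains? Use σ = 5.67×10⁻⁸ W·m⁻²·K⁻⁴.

ratio ≈ 0.500

With N identical shields there are N+1 = 2 gaps in series, each with the same radiative resistance, so the flux falls to 1/(N+1) of its unshielded value.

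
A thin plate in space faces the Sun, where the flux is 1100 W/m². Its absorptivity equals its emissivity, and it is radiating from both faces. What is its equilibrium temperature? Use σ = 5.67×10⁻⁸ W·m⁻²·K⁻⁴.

Absorbed flux αS = emitted flux 2εσT⁴ per unit area; with α = ε this gives T = (S/2σ)^(1/4).
T = (1100 / (2 × 5.67×10⁻⁸))^(1/4) = (9.70×10^9)^(1/4).
T = 314 K.

T ≈ 314 K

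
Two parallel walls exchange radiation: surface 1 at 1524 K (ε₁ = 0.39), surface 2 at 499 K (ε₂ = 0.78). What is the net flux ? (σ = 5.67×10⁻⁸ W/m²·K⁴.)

q ≈ 1.06×10^5 W/m²

For two large parallel gray plates, q = σ(T₁⁴ − T₂⁴) / (1/ε₁ + 1/ε₂ − 1).
1/ε₁ + 1/ε₂ − 1 = 1/0.39 + 1/0.78 − 1 = 2.846.
T₁⁴ − T₂⁴ = 5.39×10^12 − 6.20×10^10 = 5.33×10^12 K⁴.
q = 5.67×10⁻⁸ × 5.33×10^12 / 2.846 = 1.06×10^5 W/m².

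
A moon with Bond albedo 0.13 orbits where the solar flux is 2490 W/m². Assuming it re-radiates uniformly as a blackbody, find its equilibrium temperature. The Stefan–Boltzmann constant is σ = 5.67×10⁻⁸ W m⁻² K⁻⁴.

Power absorbed = (1−a)S·πR²; power emitted = 4πR²σT⁴. Equating and cancelling πR²:
T = ((1−a)S / 4σ)^(1/4) = (2170 / (4 × 5.67×10⁻⁸))^(1/4) = (9.55×10^9)^(1/4).
T = 313 K.

T ≈ 313 K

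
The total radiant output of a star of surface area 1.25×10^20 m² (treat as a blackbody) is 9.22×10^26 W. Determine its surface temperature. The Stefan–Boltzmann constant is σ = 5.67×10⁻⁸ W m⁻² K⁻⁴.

T ≈ 3380 K

From P = σAT⁴, T = (P / σA)^(1/4) = (9.22×10^26 / (5.67×10⁻⁸ × 1.25×10^20))^(1/4).
T = (1.30×10^14)^(1/4) = 3380 K.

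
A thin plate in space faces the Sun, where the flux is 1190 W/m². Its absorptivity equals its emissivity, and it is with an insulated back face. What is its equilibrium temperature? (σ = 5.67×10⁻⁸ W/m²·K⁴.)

T ≈ 381 K

Absorbed flux αS = emitted flux εσT⁴ (one radiating face); with α = ε, T = (S/σ)^(1/4).
T = (1190 / 5.67×10⁻⁸)^(1/4) = (2.10×10^10)^(1/4).
T = 381 K.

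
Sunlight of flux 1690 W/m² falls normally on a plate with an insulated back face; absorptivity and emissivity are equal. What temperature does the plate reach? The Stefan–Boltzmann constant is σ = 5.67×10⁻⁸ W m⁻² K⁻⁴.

Absorbed flux αS = emitted flux εσT⁴ (one radiating face); with α = ε, T = (S/σ)^(1/4).
T = (1690 / 5.67×10⁻⁸)^(1/4) = (2.98×10^10)^(1/4).
T = 416 K.

T ≈ 416 K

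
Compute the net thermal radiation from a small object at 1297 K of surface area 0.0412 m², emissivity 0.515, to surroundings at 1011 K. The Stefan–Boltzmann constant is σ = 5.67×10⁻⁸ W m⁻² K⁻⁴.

Q ≈ 2150 W

Q = εσA(T⁴ − T_s⁴). T⁴ − T_s⁴ = (1297)⁴ − (1011)⁴ = 2.83×10^12 − 1.04×10^12 = 1.79×10^12 K⁴.
Q = 0.515 × 5.67×10⁻⁸ × 0.0412 × 1.79×10^12 = 2150 W.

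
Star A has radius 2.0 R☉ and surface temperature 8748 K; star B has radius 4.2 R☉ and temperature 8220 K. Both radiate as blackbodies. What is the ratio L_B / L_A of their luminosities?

L_B/L_A ≈ 3.44

L = 4πR²σT⁴ ∝ R²T⁴, so L_B/L_A = (4.2/2.0)² × (8220/8748)⁴ = 4.41 × 0.780 = 3.44.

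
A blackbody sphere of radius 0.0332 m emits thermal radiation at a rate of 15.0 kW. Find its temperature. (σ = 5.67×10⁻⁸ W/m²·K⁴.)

A = 4πr² = 4π × (0.0332)² = 0.0139 m².
From P = σAT⁴, T = (P / σA)^(1/4) = (15000 / (5.67×10⁻⁸ × 0.0139))^(1/4).
T = (1.91×10^13)^(1/4) = 2090 K.

T ≈ 2090 K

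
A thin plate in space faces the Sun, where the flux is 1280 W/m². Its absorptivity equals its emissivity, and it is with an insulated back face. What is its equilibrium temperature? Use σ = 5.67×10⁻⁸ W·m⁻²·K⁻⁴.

Absorbed flux αS = emitted flux εσT⁴ (one radiating face); with α = ε, T = (S/σ)^(1/4).
T = (1280 / 5.67×10⁻⁸)^(1/4) = (2.26×10^10)^(1/4).
T = 388 K.

T ≈ 388 K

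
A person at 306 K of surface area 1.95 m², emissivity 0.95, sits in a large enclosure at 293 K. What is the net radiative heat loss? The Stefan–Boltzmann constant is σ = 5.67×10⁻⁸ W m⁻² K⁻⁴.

Q ≈ 147 W

Q = εσA(T⁴ − T_s⁴). T⁴ − T_s⁴ = (306)⁴ − (293)⁴ = 8.77×10^9 − 7.37×10^9 = 1.40×10^9 K⁴.
Q = 0.95 × 5.67×10⁻⁸ × 1.95 × 1.40×10^9 = 147 W.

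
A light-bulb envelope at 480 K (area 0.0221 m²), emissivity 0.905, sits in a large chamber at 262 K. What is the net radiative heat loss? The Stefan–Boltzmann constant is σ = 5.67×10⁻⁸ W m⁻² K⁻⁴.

Q = εσA(T⁴ − T_s⁴). T⁴ − T_s⁴ = (480)⁴ − (262)⁴ = 5.31×10^10 − 4.71×10^9 = 4.84×10^10 K⁴.
Q = 0.905 × 5.67×10⁻⁸ × 0.0221 × 4.84×10^10 = 54.9 W.

Q ≈ 54.9 W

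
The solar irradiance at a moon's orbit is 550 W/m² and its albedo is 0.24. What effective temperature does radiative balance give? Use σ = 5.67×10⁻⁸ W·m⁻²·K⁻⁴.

T ≈ 207 K

Power absorbed = (1−a)S·πR²; power emitted = 4πR²σT⁴. Equating and cancelling πR²:
T = ((1−a)S / 4σ)^(1/4) = (418 / (4 × 5.67×10⁻⁸))^(1/4) = (1.84×10^9)^(1/4).
T = 207 K.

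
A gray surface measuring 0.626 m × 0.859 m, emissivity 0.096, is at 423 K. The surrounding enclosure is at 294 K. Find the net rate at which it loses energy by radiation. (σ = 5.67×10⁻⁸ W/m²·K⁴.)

Q ≈ 71.8 W

A = 0.626 × 0.859 = 0.538 m².
Q = εσA(T⁴ − T_s⁴). T⁴ − T_s⁴ = (423)⁴ − (294)⁴ = 3.20×10^10 − 7.47×10^9 = 2.45×10^10 K⁴.
Q = 0.096 × 5.67×10⁻⁸ × 0.538 × 2.45×10^10 = 71.8 W.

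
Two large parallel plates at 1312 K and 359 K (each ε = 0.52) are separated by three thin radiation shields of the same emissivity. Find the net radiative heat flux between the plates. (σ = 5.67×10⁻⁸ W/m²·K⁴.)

q ≈ 14700 W/m²

Each of the 4 gaps contributes resistance (2/ε − 1) = 2/0.52 − 1 = 2.846; total = 11.38.
q = σ(T₁⁴ − T₂⁴) / 11.38 = 5.67×10⁻⁸ × 2.95×10^12 / 11.38 = 14700 W/m².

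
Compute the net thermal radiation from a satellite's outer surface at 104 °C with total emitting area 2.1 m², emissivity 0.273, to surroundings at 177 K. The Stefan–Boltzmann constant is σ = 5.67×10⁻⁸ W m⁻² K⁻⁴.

Convert: 104 °C = 377 K.
Q = εσA(T⁴ − T_s⁴). T⁴ − T_s⁴ = (377)⁴ − (177)⁴ = 2.02×10^10 − 9.82×10^8 = 1.92×10^10 K⁴.
Q = 0.273 × 5.67×10⁻⁸ × 2.10 × 1.92×10^10 = 625 W.

Q ≈ 625 W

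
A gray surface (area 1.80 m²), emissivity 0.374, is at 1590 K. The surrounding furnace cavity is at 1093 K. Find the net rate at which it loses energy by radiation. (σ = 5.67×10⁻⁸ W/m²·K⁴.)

Q = εσA(T⁴ − T_s⁴). T⁴ − T_s⁴ = (1590)⁴ − (1093)⁴ = 6.39×10^12 − 1.43×10^12 = 4.96×10^12 K⁴.
Q = 0.374 × 5.67×10⁻⁸ × 1.80 × 4.96×10^12 = 1.89×10^5 W.

Q ≈ 1.89×10^5 W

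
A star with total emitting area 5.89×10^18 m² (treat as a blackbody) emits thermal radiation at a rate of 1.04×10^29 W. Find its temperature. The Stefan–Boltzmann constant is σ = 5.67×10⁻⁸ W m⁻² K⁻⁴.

T ≈ 23600 K

From P = σAT⁴, T = (P / σA)^(1/4) = (1.04×10^29 / (5.67×10⁻⁸ × 5.89×10^18))^(1/4).
T = (3.11×10^17)^(1/4) = 23600 K.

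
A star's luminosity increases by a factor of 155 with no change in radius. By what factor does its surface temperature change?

P ∝ T⁴ ⇒ T ∝ P^(1/4), so T scales by (155)^(1/4) = 3.53.

factor ≈ 3.53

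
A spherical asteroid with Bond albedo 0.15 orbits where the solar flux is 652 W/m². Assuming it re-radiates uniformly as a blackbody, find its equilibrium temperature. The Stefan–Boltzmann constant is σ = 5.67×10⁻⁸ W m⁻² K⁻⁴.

T ≈ 222 K

Power absorbed = (1−a)S·πR²; power emitted = 4πR²σT⁴. Equating and cancelling πR²:
T = ((1−a)S / 4σ)^(1/4) = (554 / (4 × 5.67×10⁻⁸))^(1/4) = (2.44×10^9)^(1/4).
T = 222 K.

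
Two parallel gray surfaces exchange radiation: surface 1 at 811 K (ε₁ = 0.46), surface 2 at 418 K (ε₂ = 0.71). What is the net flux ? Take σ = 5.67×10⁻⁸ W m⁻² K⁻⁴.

q ≈ 8830 W/m²

For two large parallel gray plates, q = σ(T₁⁴ − T₂⁴) / (1/ε₁ + 1/ε₂ − 1).
1/ε₁ + 1/ε₂ − 1 = 1/0.46 + 1/0.71 − 1 = 2.582.
T₁⁴ − T₂⁴ = 4.33×10^11 − 3.05×10^10 = 4.02×10^11 K⁴.
q = 5.67×10⁻⁸ × 4.02×10^11 / 2.582 = 8830 W/m².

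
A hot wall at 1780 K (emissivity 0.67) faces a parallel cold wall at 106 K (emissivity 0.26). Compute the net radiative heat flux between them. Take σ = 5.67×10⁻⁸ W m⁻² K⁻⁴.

For two large parallel gray plates, q = σ(T₁⁴ − T₂⁴) / (1/ε₁ + 1/ε₂ − 1).
1/ε₁ + 1/ε₂ − 1 = 1/0.67 + 1/0.26 − 1 = 4.339.
T₁⁴ − T₂⁴ = 1.00×10^13 − 1.26×10^8 = 1.00×10^13 K⁴.
q = 5.67×10⁻⁸ × 1.00×10^13 / 4.339 = 1.31×10^5 W/m².

q ≈ 1.31×10^5 W/m²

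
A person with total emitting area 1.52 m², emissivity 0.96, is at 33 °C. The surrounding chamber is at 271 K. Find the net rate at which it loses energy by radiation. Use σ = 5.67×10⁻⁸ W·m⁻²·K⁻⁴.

Q ≈ 279 W

Convert: 33 °C = 306 K.
Q = εσA(T⁴ − T_s⁴). T⁴ − T_s⁴ = (306)⁴ − (271)⁴ = 8.77×10^9 − 5.39×10^9 = 3.37×10^9 K⁴.
Q = 0.96 × 5.67×10⁻⁸ × 1.52 × 3.37×10^9 = 279 W.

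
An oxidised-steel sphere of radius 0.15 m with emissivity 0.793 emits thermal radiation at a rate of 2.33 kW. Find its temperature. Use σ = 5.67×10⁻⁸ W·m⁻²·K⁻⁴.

T ≈ 654 K

A = 4πr² = 4π × (0.15)² = 0.283 m².
From P = εσAT⁴, T = (P / εσA)^(1/4) = (2330 / (0.793 × 5.67×10⁻⁸ × 0.283))^(1/4).
T = (1.83×10^11)^(1/4) = 654 K.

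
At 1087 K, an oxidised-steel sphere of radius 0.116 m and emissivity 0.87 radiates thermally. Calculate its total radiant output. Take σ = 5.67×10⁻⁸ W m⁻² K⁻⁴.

P ≈ 11600 W

A = 4πr² = 4π × (0.116)² = 0.169 m².
P = εσAT⁴ = 0.87 × 5.67×10⁻⁸ × 0.169 × (1087)⁴ = 0.87 × 5.67×10⁻⁸ × 0.169 × 1.40×10^12.
P = 11600 W.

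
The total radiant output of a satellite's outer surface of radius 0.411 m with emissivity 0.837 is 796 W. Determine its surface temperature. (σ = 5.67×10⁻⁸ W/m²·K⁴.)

T ≈ 298 K

A = 4πr² = 4π × (0.411)² = 2.12 m².
From P = εσAT⁴, T = (P / εσA)^(1/4) = (796 / (0.837 × 5.67×10⁻⁸ × 2.12))^(1/4).
T = (7.90×10^9)^(1/4) = 298 K.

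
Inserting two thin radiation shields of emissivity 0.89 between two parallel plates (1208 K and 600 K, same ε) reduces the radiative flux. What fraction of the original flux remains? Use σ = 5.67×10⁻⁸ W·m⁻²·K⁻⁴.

With N identical shields there are N+1 = 3 gaps in series, each with the same radiative resistance, so the flux falls to 1/(N+1) of its unshielded value.

ratio ≈ 0.333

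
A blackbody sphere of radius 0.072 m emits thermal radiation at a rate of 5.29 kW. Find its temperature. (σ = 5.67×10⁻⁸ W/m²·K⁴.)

A = 4πr² = 4π × (0.072)² = 0.0651 m².
From P = σAT⁴, T = (P / σA)^(1/4) = (5290 / (5.67×10⁻⁸ × 0.0651))^(1/4).
T = (1.43×10^12)^(1/4) = 1090 K.

T ≈ 1090 K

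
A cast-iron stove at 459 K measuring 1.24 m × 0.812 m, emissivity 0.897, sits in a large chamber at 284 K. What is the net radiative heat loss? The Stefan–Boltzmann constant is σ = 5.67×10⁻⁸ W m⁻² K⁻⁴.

A = 1.24 × 0.812 = 1.01 m².
Q = εσA(T⁴ − T_s⁴). T⁴ − T_s⁴ = (459)⁴ − (284)⁴ = 4.44×10^10 − 6.51×10^9 = 3.79×10^10 K⁴.
Q = 0.897 × 5.67×10⁻⁸ × 1.01 × 3.79×10^10 = 1940 W.

Q ≈ 1940 W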